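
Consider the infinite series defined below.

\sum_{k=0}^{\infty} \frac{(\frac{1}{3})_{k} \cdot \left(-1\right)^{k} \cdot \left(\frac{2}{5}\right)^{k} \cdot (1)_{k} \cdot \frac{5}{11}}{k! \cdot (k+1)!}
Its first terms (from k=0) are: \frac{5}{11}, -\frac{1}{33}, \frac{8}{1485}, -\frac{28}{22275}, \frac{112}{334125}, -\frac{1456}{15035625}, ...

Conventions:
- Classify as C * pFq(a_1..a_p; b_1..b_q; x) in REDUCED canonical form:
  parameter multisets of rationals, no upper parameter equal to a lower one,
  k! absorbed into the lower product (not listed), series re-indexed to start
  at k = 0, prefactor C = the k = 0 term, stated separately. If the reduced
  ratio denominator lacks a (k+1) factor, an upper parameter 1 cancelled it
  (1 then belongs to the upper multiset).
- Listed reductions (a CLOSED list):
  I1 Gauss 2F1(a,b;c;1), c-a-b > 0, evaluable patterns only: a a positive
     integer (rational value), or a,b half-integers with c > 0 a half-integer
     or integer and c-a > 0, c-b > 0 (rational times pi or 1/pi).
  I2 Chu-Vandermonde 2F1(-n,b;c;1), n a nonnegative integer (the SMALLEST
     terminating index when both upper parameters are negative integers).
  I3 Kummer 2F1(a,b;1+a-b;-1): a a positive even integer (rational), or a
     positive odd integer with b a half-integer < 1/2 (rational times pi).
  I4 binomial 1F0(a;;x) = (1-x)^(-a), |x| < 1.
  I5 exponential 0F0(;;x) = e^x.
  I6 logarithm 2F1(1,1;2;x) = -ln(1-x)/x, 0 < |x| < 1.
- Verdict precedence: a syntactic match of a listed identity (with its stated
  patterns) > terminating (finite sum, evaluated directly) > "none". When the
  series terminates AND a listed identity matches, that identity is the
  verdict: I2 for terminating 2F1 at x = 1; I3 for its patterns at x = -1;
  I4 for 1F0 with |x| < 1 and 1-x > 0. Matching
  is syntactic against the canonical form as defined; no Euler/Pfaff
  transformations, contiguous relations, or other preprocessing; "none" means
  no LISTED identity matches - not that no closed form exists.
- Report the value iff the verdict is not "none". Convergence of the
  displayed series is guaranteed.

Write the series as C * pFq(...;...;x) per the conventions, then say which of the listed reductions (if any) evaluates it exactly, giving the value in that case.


Key observation: with t_0 = \frac{5}{11}, the (-1)^k factor (C = 5/11, x = -2/5) folds into the argument's sign.
Ratio: r(k) = -\frac{2}{5} * (k+\frac{1}{3}) (k+1) / [(k+2) (k+1)] - poly over poly, x = -\frac{2}{5} from leading terms; C = \frac{5}{11} at k = 0.

At argument -\frac{2}{5}: a 2F1 with upper {\frac{1}{3}, 1}, lower {2}, scaled by C = \frac{5}{11}. Verdict: none - this 2F1 at x = -\frac{2}{5} matches no listed pattern, and upper {\frac{1}{3}, 1} holds no stopper.


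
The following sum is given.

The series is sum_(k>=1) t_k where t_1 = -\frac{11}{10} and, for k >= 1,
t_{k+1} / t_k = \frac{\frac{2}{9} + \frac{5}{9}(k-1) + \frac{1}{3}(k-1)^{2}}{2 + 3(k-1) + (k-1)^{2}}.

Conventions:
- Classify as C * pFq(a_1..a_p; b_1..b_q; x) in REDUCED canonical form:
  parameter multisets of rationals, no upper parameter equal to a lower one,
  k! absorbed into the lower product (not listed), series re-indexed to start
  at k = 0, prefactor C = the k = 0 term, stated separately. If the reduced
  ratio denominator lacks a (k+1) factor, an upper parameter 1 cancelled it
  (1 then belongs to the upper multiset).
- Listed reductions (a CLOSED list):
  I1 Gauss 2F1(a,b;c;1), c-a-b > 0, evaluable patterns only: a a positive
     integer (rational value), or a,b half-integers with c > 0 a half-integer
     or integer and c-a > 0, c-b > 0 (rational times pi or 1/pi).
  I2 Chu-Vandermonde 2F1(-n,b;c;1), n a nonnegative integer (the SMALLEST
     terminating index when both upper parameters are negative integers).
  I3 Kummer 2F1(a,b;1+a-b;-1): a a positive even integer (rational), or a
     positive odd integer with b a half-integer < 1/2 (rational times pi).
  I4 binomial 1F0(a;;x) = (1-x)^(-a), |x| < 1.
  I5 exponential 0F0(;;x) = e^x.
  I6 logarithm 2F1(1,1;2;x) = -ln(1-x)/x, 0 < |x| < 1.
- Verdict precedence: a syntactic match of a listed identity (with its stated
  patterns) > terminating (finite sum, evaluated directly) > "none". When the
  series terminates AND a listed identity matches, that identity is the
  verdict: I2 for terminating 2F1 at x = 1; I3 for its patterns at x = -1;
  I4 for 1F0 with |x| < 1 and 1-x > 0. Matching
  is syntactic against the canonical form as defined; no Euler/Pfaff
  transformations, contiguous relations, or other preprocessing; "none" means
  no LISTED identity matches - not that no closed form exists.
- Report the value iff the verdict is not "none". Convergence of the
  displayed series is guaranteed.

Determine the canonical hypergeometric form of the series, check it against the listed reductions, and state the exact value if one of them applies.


Classification (C = -\frac{11}{10}): 2F1 with upper {\frac{2}{3}, 1}, lower {2}, argument x = \frac{1}{3}. Verdict: none. No listed pattern accepts 2F1(\frac{2}{3}, 1; 2; \frac{1}{3}).

Key observation: from the first term -\frac{11}{10}: roots of the ratio polynomials (C = -11/10, x = 1/3) are the negated parameters.
Term ratio: r(k) = \frac{1}{3} * (k+\frac{2}{3}) (k+1) / [(k+2) (k+1)] - poly over poly, x = \frac{1}{3} from leading terms; C = -\frac{11}{10} at k = 0.


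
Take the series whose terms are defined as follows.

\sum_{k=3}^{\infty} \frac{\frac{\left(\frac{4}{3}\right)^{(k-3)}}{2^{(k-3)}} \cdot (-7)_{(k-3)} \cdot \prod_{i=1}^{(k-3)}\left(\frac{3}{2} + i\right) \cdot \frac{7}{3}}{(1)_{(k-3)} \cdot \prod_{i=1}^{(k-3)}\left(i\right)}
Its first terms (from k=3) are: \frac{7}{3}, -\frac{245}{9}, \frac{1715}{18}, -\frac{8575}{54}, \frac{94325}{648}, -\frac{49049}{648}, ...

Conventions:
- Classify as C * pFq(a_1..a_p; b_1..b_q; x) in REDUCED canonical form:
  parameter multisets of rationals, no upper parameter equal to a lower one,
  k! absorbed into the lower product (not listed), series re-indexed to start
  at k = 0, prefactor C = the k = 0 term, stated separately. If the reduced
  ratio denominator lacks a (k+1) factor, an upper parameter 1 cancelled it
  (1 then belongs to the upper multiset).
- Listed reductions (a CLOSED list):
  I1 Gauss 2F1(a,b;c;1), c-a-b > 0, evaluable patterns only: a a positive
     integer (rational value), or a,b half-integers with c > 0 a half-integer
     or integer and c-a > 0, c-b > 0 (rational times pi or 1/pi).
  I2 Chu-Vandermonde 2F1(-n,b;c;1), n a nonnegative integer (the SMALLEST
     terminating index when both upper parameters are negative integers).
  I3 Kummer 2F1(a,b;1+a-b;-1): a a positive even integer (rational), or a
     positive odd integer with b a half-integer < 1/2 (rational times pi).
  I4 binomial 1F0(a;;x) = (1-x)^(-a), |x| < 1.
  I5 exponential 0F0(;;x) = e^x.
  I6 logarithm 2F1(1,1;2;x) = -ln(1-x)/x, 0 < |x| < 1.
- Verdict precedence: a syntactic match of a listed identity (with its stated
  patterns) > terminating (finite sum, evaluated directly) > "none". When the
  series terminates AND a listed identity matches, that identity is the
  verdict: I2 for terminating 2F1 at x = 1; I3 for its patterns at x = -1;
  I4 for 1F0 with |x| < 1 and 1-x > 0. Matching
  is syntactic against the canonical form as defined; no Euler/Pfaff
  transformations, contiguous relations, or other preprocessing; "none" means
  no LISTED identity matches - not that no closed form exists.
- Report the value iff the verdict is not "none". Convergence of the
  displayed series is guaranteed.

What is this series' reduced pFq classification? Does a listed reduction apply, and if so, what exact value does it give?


First insight: t_0 being \frac{7}{3}, the product of the first k integers (C = 7/3) is k!.
Ratio: r(k) = \frac{2}{3} * (k-7) (k+\frac{5}{2}) / [(k+1) (k+1)] - rational in k, leading ratio \frac{2}{3}; with t_0 = \frac{7}{3}, classification follows.

Reduced: x = \frac{2}{3}, 2F1, upper = {-7, \frac{5}{2}}, lower = {1}, C = \frac{7}{3}. Verdict: terminating - no listed pattern fits, but -7 in the upper list cuts the series at k = 7; direct evaluation. Its exact value is \frac{1001}{17496}.


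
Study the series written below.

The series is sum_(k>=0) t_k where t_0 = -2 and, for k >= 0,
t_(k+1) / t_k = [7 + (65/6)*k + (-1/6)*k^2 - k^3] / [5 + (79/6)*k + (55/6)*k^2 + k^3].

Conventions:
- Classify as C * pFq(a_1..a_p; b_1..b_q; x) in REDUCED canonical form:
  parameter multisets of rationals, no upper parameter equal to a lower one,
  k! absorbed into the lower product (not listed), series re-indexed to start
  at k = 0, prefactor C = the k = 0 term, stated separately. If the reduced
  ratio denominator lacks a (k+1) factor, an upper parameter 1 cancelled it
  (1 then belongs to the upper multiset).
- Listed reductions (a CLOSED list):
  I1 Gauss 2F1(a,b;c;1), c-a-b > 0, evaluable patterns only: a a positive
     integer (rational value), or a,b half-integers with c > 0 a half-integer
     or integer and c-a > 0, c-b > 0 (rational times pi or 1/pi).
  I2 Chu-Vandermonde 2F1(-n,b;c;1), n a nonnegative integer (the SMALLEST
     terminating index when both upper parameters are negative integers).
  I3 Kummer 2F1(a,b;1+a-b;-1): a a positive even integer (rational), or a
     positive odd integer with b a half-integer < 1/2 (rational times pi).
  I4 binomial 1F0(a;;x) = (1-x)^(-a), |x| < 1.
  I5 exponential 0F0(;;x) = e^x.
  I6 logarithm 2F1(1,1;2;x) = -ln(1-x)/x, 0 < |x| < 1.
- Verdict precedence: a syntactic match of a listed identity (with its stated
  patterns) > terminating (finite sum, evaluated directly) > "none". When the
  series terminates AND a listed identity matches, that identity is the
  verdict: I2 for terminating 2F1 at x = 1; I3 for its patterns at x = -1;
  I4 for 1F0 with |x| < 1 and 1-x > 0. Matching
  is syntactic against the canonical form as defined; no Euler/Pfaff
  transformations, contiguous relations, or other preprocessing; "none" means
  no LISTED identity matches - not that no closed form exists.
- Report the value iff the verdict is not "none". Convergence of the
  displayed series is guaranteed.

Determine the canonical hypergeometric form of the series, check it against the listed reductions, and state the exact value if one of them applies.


At argument -1: a 2F1 with upper {-7/2, 3}, lower {15/2}, scaled by C = -2. Verdict (x = -1): Kummer (I3) applies (x = -1; c = 15/2 equals 1+a-b for upper {-7/2, 3}: listed pattern). Hence: (-9009/4096) * pi.

Key step: with t_0 = -2, factor the ratio over Q (prefactor -2): negated roots = parameters.
Step ratio: r(k) = (-1) * (k-7/2) (k+3) / [(k+15/2) (k+1)] - rational; roots negated = parameters, x = (-1), C = -2.


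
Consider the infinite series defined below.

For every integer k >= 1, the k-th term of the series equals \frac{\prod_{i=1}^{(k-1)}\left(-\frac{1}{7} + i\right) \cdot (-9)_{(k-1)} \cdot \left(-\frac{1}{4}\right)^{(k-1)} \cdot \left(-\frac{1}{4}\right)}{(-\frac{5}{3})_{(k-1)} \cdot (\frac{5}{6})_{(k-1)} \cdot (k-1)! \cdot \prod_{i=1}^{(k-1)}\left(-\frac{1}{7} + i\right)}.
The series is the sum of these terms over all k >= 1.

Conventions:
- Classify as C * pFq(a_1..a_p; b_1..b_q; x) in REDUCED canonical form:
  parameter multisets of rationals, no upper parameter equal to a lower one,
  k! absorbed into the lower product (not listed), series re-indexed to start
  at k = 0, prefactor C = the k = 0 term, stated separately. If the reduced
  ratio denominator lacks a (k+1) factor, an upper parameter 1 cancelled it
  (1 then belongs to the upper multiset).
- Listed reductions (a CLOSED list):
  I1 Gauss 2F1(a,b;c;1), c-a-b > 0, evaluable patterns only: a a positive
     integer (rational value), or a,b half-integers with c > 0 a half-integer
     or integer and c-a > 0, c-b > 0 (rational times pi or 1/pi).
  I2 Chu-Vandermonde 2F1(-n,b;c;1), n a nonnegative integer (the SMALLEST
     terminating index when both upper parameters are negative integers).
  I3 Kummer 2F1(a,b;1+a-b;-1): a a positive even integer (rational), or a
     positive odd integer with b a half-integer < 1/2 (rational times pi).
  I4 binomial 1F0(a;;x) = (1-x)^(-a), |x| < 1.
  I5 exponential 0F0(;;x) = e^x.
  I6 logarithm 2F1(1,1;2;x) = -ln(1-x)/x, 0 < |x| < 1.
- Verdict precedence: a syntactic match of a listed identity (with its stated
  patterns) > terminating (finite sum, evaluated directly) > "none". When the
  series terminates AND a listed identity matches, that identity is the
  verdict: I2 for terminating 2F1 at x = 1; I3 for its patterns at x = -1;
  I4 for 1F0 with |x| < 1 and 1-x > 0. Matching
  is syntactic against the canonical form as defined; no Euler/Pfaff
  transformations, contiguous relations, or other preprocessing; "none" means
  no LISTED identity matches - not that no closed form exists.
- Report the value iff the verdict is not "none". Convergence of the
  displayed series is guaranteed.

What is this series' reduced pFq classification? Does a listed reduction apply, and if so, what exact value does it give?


Key observation: t_0 = -\frac{1}{4} here, and the lower running product (C = -1/4, x = -1/4) is a rising factorial.
Adjacent-term ratio: r(k) = -\frac{1}{4} * (k-9) / [(k-\frac{5}{3}) (k+\frac{5}{6}) (k+1)] - rational in k, leading ratio -\frac{1}{4}; with t_0 = -\frac{1}{4}, classification follows.

Reduced: x = -\frac{1}{4}, 1F2, upper = {-9}, lower = {-\frac{5}{3}, \frac{5}{6}}, C = -\frac{1}{4}. Verdict: terminating. With -9 upstairs the series is a 10-term polynomial sum; evaluated term by term. Exact value: -\frac{20025402108926836288663}{50520541046504488960000}.


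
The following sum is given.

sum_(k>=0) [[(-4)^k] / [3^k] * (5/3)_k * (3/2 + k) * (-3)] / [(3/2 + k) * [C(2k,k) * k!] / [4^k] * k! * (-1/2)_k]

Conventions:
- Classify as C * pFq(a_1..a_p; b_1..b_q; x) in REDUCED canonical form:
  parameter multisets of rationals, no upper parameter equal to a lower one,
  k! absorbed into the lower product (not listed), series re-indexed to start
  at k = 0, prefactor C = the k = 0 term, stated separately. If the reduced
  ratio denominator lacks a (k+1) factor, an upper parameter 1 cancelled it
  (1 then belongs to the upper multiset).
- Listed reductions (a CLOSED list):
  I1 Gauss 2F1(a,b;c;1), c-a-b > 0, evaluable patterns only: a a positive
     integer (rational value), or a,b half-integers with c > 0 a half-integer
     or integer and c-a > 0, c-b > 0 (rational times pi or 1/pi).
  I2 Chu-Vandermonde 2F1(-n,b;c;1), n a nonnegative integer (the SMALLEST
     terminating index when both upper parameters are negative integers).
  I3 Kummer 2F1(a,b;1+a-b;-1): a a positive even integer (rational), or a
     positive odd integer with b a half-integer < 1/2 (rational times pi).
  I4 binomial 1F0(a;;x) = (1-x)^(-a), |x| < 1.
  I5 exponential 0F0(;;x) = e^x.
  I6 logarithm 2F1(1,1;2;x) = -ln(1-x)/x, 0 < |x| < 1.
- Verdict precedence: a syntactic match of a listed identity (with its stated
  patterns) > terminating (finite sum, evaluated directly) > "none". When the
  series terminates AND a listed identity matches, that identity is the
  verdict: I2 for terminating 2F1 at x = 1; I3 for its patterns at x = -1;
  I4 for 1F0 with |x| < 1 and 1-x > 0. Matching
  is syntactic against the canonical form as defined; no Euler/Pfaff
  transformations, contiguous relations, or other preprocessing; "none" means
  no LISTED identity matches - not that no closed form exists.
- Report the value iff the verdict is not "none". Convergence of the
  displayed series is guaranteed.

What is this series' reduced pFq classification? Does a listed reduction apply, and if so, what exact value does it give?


The series (x = -4/3) is 1F2: upper {5/3}, lower {-1/2, 1/2}, prefactor -3. Verdict: none. Every listed pattern misses the 1F2 form at -4/3, upper {5/3}.

Key step: x = (-4/3) and the factor k + 3/2 cancels (top and bottom), leaving C = -3.
Consecutive-term ratio: r(k) = (-4/3) * (k+5/3) / [(k-1/2) (k+1/2) (k+1)] ; factor over Q: parameters, x = (-4/3), and C = -3.


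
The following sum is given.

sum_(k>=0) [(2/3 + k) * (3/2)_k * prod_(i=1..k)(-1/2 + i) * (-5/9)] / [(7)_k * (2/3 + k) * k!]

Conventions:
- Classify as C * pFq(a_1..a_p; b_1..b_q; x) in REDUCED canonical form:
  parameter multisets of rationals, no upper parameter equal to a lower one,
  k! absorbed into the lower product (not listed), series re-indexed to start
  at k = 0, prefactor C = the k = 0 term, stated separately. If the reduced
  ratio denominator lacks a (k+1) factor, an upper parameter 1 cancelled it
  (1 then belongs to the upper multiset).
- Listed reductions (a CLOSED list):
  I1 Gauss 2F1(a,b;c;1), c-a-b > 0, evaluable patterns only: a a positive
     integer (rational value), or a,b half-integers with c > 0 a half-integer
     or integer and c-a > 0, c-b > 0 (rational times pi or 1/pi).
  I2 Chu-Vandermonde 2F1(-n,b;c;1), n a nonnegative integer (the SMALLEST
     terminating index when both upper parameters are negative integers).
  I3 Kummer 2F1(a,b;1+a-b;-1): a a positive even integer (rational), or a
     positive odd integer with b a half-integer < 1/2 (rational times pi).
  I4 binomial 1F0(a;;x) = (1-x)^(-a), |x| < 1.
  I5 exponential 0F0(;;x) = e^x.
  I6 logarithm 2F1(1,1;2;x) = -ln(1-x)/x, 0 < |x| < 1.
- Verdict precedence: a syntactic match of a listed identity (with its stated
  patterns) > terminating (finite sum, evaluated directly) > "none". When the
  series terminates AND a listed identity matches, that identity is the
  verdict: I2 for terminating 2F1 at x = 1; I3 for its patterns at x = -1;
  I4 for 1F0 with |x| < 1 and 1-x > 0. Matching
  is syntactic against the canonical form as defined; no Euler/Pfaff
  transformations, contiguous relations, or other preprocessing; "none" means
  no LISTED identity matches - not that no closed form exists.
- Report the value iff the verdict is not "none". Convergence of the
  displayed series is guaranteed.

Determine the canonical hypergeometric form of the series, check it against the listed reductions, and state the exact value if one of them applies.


Prefactor -5/9, argument 1: 2F1 with upper {1/2, 3/2} over lower {7}. Verdict at x = 1: Gauss (I1, half-integer pattern) matches (x = 1; upper {1/2, 3/2} half-integers, c = 7 in the evaluable pattern). Hence: (-262144/130977) / pi.

Structural cue: x = 1 and the factor k + 2/3 cancels (top and bottom), leaving prefactor -5/9.
Ratio: r(k) = 1 * (k+1/2) (k+3/2) / [(k+7) (k+1)] ; factor over Q: parameters, x = 1, and C = -5/9.


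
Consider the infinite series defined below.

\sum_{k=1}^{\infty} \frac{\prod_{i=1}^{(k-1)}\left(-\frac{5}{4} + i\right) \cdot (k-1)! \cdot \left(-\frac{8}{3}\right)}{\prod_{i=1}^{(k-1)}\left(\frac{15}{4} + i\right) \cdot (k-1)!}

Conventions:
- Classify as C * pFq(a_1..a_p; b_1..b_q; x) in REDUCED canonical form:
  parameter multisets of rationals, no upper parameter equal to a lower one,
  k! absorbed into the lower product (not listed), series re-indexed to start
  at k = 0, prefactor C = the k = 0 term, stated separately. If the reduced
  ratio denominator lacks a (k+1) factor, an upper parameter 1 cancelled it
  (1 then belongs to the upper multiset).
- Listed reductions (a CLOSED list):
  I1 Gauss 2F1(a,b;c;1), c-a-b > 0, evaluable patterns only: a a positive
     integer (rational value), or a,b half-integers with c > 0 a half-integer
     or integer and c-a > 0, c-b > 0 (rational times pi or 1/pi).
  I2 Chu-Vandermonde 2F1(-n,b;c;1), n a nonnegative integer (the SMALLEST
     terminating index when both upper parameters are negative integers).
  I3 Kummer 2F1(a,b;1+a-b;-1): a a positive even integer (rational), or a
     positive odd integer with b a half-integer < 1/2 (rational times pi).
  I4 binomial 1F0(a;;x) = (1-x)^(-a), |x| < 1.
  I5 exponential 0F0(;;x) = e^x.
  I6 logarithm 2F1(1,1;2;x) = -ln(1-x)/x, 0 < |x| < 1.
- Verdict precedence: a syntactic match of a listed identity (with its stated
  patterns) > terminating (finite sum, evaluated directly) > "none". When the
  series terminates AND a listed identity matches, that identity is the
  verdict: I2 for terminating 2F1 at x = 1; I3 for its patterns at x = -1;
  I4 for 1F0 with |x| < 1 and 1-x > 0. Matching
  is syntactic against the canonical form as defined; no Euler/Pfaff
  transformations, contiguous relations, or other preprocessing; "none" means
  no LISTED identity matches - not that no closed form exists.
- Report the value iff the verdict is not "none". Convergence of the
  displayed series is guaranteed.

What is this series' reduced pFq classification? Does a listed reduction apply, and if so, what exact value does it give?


Prefactor -\frac{8}{3}, argument 1: 2F1 with upper {-\frac{1}{4}, 1} over lower {\frac{19}{4}}. Verdict (x = 1): the Gauss summation I1 applies (x = 1: the Gamma ratio telescopes since c-a-b = 4 > 0 and a = 1 in Z>0). Exact value: -\frac{5}{2}.

Key observation: t_0 being -\frac{8}{3}, the factorial ratio (C = -8/3, x = 1) (k+a-1)!/(a-1)! is a rising factorial (a)_k.
Adjacent-term ratio: r(k) = 1 * (k-\frac{1}{4}) (k+1) / [(k+\frac{19}{4}) (k+1)] - poly over poly, x = 1 from leading terms; C = -\frac{8}{3} at k = 0.


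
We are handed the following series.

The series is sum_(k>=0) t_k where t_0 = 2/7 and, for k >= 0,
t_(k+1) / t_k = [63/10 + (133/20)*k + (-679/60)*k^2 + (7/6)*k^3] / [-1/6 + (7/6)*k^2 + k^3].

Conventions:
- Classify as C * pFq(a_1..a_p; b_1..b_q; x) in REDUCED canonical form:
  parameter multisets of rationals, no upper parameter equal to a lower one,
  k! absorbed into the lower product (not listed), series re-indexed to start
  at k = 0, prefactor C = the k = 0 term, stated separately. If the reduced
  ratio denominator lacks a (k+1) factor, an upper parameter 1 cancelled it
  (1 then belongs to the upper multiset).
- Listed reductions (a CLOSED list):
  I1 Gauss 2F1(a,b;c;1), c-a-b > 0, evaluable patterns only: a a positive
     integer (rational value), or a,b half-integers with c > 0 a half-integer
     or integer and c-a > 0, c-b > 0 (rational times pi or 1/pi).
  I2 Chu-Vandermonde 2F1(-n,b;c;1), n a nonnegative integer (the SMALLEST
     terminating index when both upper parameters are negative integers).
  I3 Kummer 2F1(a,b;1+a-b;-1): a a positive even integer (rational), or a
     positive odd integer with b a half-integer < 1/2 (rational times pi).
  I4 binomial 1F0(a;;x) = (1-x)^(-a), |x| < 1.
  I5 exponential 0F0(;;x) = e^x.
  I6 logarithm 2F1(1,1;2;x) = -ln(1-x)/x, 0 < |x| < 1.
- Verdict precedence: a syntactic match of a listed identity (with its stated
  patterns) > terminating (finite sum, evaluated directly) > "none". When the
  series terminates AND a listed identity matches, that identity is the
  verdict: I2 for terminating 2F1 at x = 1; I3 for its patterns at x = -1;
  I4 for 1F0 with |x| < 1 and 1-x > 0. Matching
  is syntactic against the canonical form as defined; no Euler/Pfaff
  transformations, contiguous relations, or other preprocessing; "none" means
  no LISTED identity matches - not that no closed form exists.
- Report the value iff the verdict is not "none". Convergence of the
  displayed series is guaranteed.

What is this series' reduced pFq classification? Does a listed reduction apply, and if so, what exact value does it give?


This is 2/7 * 2F1(-9, -6/5; -1/3; 7/6) in reduced canonical form. Verdict: terminating at k = 9: the factor (-9)_k kills every later term; summing the 10 survivors is exact. Hence: -812274346425449/47042187500000.

Key step: from the first term 2/7: cancel k + 1/2 from the displayed ratio first; then C = 2/7.
Adjacent-term ratio: r(k) = (7/6) * (k-9) (k-6/5) / [(k-1/3) (k+1)] - rational in k, leading ratio (7/6); with t_0 = 2/7, classification follows.


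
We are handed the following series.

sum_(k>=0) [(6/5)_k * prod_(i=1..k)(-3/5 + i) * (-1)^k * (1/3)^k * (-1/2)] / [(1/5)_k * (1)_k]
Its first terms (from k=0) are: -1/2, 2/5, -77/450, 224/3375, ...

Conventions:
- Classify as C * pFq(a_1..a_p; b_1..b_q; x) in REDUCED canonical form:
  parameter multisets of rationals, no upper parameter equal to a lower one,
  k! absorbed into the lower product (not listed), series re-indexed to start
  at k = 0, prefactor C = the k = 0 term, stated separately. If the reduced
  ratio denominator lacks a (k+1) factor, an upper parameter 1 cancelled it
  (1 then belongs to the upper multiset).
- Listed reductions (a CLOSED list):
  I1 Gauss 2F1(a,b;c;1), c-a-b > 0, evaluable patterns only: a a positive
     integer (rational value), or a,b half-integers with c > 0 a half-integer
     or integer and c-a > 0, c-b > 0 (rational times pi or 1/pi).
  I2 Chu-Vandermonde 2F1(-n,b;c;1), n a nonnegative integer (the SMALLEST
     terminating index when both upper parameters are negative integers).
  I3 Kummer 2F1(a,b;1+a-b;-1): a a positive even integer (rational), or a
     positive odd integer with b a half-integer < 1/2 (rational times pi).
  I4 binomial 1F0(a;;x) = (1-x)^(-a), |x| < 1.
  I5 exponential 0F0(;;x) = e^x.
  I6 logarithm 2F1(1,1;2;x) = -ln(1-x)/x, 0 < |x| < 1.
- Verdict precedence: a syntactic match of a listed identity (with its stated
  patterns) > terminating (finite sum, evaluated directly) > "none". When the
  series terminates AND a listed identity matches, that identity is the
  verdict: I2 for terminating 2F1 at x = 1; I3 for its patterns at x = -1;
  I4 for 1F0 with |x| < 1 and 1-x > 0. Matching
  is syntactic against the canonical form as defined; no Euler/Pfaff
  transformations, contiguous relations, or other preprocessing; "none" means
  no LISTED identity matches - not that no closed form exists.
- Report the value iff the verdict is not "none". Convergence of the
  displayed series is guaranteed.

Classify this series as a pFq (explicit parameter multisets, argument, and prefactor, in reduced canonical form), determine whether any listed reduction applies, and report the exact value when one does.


Prefactor -1/2, argument -1/3: 2F1 with upper {2/5, 6/5} over lower {1/5}. Verdict: none. No listed pattern accepts 2F1(2/5, 6/5; 1/5; -1/3).

Structural cue: t_0 being -1/2, the (-1)^k factor (prefactor -1/2) folds into the argument's sign.
Adjacent-term ratio: r(k) = (-1/3) * (k+2/5) (k+6/5) / [(k+1/5) (k+1)] - rational; roots negated = parameters, x = (-1/3), C = -1/2.


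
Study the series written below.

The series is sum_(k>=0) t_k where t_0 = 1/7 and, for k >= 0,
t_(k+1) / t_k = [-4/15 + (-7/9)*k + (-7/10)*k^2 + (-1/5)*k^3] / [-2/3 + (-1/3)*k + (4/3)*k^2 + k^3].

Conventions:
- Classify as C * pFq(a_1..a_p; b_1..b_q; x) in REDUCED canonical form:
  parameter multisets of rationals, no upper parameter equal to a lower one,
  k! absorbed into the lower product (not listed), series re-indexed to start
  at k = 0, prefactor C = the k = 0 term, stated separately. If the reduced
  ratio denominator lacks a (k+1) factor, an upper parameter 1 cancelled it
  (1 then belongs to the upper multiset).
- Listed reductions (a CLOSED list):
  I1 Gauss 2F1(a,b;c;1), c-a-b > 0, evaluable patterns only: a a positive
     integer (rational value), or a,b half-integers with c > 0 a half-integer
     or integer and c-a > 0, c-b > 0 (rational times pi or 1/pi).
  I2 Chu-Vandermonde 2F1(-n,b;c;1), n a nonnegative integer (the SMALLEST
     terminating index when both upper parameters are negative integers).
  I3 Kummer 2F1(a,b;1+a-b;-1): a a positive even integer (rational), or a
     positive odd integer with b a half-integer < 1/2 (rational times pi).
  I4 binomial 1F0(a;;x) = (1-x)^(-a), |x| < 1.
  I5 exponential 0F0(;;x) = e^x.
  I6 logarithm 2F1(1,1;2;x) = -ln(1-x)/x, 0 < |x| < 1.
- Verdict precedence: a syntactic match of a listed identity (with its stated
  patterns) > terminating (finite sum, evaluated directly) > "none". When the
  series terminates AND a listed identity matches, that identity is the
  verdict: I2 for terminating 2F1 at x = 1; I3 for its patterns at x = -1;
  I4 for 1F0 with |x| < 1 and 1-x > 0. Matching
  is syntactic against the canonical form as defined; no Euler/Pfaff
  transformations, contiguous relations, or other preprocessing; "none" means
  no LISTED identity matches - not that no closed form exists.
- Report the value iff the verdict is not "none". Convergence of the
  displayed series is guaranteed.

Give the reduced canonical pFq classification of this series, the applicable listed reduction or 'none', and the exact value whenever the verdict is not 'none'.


At argument -1/5: a 3F2 with upper {2/3, 4/3, 3/2}, lower {-2/3, 1}, scaled by C = 1/7. Verdict: none here - no I1-I6 shape fits x = -1/5 with lower {-2/3, 1}.

The tell: t_0 = 1/7 here, and roots of the ratio polynomials (C = 1/7, x = -1/5) are the negated parameters.
Step ratio: r(k) = (-1/5) * (k+2/3) (k+4/3) (k+3/2) / [(k-2/3) (k+1) (k+1)] - poly over poly, x = (-1/5) from leading terms; C = 1/7 at k = 0.


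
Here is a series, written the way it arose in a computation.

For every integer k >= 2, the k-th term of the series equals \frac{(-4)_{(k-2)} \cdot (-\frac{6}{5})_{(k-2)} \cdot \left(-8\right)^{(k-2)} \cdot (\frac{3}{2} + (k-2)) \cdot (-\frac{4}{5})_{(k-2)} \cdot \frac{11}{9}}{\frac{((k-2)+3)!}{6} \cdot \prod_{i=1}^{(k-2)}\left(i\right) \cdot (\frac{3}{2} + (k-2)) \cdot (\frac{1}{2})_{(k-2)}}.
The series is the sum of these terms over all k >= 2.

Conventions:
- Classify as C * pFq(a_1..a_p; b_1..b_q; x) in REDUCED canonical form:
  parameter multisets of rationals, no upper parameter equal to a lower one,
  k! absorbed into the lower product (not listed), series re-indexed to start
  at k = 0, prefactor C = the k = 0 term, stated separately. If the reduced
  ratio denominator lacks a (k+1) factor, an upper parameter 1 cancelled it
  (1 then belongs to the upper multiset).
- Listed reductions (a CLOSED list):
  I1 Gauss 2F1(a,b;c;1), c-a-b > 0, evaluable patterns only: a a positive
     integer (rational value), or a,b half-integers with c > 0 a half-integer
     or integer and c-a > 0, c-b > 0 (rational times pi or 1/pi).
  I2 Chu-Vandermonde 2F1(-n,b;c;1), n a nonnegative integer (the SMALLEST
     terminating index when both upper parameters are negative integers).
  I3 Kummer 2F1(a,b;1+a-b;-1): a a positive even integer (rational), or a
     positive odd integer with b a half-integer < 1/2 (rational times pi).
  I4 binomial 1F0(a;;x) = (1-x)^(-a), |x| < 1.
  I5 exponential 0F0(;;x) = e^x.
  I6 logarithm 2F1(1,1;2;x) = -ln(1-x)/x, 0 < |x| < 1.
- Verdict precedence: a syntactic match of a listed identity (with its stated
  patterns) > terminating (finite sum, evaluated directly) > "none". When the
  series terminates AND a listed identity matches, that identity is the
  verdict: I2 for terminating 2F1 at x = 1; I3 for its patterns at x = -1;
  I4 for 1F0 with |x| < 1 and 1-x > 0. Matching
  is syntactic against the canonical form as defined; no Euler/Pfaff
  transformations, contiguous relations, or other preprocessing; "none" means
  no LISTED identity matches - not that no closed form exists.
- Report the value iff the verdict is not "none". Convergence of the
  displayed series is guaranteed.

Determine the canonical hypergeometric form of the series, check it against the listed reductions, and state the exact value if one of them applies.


The tell: x = -8 and k + 3/2 divides numerator and denominator alike; prefactor 11/9 after cancelling.
Ratio: r(k) = -8 * (k-4) (k-\frac{6}{5}) (k-\frac{4}{5}) / [(k+\frac{1}{2}) (k+4) (k+1)] - rational in k, leading ratio -8; with t_0 = \frac{11}{9}, classification follows.

The series (x = -8) is 3F2: upper {-4, -\frac{6}{5}, -\frac{4}{5}}, lower {\frac{1}{2}, 4}, prefactor \frac{11}{9}. Verdict: terminating - the sum ends at index 4 because -4 is a negative integer; exact evaluation follows. Hence: \frac{78602127043}{4306640625}.


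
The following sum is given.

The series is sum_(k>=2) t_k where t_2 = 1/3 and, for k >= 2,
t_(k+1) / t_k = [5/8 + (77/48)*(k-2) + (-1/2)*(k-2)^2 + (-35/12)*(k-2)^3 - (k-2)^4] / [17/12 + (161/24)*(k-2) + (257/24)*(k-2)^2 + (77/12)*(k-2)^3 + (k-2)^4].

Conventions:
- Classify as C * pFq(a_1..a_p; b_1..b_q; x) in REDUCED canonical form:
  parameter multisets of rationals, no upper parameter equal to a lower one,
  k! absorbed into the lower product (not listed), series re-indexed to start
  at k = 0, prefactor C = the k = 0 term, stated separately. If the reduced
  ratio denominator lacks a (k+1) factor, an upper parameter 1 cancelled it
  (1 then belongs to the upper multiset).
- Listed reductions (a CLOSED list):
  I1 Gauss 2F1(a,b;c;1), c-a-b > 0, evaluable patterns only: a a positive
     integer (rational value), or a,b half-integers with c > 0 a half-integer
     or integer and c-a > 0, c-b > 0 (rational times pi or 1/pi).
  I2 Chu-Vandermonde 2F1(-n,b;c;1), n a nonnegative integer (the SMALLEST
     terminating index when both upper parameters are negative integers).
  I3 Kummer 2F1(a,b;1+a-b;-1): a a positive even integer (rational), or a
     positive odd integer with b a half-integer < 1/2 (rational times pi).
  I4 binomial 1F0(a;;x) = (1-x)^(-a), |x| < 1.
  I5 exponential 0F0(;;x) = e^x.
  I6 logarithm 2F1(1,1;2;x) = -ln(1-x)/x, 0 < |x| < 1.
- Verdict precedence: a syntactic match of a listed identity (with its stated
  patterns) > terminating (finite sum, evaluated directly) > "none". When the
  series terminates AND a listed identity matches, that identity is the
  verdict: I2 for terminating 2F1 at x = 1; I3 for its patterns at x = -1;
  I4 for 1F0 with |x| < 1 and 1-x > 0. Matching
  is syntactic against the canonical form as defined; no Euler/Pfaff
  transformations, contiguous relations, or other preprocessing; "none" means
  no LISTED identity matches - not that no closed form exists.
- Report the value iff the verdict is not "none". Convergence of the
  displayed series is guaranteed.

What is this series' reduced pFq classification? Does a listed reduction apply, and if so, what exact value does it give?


Structural cue: t_0 = 1/3 here, and the ratio is unreduced: k + 2/3 divides both sides (prefactor 1/3).
Step ratio: r(k) = (-1) * (k-3/4) (k+5/2) / [(k+17/4) (k+1)] - poly over poly, x = (-1) from leading terms; C = 1/3 at k = 0.

With C = 1/3: the canonical form is 2F1(-3/4, 5/2; 17/4; -1). Verdict: none. Every listed pattern misses the 2F1 form at -1, upper {-3/4, 5/2}.


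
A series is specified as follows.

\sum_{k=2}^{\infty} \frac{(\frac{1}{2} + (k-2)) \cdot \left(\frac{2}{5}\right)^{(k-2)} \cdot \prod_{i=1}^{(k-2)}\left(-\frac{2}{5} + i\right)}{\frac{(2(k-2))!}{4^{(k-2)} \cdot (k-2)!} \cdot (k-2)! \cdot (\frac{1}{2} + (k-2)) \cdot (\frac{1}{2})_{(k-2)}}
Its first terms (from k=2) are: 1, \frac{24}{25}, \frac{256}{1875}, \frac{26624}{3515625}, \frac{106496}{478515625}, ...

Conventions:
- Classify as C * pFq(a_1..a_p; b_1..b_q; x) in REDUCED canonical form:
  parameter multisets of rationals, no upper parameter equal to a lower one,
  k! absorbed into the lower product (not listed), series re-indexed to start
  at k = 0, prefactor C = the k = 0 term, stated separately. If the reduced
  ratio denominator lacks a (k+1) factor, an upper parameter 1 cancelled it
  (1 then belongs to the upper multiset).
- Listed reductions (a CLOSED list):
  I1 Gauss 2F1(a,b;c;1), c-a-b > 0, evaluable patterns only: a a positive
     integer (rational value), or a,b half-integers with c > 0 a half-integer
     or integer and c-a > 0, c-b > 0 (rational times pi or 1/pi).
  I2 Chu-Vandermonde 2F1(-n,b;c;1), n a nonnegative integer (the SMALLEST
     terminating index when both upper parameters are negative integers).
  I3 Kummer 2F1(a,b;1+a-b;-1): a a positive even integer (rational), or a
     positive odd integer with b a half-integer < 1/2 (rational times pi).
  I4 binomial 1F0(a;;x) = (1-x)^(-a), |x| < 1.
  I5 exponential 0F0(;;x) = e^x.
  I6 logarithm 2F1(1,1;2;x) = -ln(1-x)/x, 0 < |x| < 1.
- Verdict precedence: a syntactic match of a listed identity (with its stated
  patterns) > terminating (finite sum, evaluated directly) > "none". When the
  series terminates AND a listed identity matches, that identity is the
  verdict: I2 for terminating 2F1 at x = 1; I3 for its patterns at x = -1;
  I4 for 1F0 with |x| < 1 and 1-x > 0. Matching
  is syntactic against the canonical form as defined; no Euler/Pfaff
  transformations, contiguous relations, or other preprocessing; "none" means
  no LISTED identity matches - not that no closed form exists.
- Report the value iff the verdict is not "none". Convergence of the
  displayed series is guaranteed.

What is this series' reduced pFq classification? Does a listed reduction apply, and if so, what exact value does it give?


The tell: with t_0 = 1, k + 1/2 divides numerator and denominator alike; C = 1, x = 2/5 after cancelling.
Adjacent-term ratio: r(k) = \frac{2}{5} * (k+\frac{3}{5}) / [(k+\frac{1}{2}) (k+\frac{1}{2}) (k+1)] - rational in k. x = \frac{2}{5}; t_0 = 1; negate the roots.

This is 1 * 1F2(\frac{3}{5}; \frac{1}{2}, \frac{1}{2}; \frac{2}{5}) in reduced canonical form. Verdict: none - this 1F2 at x = \frac{2}{5} matches no listed pattern, and upper {\frac{3}{5}} holds no stopper.


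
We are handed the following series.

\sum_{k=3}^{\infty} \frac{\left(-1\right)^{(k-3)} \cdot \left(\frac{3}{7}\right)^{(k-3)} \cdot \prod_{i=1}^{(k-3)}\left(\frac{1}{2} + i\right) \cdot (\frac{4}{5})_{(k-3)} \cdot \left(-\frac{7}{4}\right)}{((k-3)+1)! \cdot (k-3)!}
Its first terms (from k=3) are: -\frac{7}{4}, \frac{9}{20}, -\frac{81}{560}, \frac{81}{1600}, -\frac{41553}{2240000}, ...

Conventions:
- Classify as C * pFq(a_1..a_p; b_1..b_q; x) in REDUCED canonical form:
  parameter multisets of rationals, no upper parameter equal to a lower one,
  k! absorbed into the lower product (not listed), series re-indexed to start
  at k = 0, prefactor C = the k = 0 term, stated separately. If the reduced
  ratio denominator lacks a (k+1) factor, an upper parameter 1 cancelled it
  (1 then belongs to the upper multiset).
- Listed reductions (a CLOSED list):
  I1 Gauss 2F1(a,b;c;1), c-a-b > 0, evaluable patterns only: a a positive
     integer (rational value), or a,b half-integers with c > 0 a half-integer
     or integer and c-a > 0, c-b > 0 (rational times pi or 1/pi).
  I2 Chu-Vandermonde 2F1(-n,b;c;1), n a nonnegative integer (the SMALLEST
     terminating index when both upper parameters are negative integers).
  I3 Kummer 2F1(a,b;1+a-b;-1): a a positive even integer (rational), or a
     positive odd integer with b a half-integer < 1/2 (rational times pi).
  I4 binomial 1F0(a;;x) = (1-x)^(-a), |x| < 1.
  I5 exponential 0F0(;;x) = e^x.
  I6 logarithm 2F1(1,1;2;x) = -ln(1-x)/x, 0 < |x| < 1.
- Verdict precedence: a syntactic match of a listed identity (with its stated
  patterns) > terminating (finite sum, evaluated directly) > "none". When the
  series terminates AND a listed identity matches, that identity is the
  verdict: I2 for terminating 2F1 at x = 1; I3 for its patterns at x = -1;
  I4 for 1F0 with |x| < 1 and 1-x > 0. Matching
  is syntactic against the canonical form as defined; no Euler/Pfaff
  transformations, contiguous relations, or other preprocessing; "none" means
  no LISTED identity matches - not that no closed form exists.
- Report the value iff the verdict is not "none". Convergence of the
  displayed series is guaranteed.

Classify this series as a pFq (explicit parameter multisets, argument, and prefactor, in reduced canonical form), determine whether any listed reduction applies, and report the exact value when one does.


Prefactor -\frac{7}{4}, argument -\frac{3}{7}: 2F1 with upper {\frac{4}{5}, \frac{3}{2}} over lower {2}. Verdict: none - this 2F1 at x = -\frac{3}{7} matches no listed pattern, and upper {\frac{4}{5}, \frac{3}{2}} holds no stopper.

Key step: from the first term -\frac{7}{4}: the running product (C = -7/4, x = -3/7) telescopes to a rising factorial.
Adjacent-term ratio: r(k) = -\frac{3}{7} * (k+\frac{4}{5}) (k+\frac{3}{2}) / [(k+2) (k+1)] - rational; roots negated = parameters, x = -\frac{3}{7}, C = -\frac{7}{4}.


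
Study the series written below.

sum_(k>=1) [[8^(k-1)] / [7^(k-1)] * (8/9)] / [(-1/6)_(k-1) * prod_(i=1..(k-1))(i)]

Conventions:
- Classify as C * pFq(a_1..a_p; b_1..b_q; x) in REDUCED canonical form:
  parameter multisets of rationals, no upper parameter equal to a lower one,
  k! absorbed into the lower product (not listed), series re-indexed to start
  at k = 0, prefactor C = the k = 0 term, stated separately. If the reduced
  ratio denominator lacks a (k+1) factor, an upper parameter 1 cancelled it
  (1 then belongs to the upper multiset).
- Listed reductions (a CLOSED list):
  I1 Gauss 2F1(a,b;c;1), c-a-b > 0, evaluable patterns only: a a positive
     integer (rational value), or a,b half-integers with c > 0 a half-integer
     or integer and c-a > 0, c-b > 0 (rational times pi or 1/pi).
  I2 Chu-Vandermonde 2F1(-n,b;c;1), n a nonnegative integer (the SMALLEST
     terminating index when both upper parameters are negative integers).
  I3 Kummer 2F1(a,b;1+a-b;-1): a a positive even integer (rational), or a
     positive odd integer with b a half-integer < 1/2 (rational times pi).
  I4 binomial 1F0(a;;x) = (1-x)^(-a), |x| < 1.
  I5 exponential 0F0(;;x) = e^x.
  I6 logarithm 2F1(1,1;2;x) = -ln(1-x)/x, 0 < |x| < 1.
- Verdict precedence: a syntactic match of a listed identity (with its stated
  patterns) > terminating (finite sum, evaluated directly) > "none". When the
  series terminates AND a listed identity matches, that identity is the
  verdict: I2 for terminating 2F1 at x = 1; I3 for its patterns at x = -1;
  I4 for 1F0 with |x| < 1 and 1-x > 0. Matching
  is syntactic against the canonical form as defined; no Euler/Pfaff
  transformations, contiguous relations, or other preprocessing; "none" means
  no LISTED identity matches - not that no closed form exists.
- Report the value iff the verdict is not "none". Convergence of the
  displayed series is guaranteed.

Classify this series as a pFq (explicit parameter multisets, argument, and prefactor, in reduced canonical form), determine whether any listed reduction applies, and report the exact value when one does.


The series (x = 8/7) is 0F1: upper {-}, lower {-1/6}, prefactor 8/9. Verdict: none. Every listed pattern misses the 0F1 form at 8/7, upper {-}.

First insight: with t_0 = 8/9, the product of the first k integers (C = 8/9) is k!.
Term ratio: r(k) = (8/7) * 1 / [(k-1/6) (k+1)] - rational in k. x = (8/7); t_0 = 8/9; negate the roots.
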